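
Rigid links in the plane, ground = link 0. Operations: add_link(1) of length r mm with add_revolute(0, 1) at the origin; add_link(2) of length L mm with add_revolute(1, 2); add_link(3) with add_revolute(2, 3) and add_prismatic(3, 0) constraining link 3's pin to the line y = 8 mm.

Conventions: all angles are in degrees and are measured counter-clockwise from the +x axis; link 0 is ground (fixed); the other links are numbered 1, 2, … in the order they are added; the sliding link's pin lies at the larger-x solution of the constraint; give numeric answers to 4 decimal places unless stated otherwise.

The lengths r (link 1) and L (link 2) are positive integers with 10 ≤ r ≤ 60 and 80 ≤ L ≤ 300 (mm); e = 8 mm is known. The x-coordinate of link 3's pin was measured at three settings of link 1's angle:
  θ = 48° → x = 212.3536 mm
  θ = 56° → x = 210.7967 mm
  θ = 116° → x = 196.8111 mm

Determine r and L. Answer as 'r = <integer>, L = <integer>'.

constraint per measurement: (x − r cos θ)² + (r sin θ − e)² = L²
subtracting the θ₁ and θ₂ equations cancels the r² and L² terms:
r = (x₁² − x₂²) / (2[(x₁cos θ₁ + e sin θ₁) − (x₂cos θ₂ + e sin θ₂)]) = 13.9997 → r = 14
L² = (x₁ − r cos θ₁)² + (r sin θ₁ − e)² = 41209.0028 → L = 203.0000 → L = 203
check at θ₃=116°: x = 196.8111 (printed 196.8111) ✓

r = 14, L = 203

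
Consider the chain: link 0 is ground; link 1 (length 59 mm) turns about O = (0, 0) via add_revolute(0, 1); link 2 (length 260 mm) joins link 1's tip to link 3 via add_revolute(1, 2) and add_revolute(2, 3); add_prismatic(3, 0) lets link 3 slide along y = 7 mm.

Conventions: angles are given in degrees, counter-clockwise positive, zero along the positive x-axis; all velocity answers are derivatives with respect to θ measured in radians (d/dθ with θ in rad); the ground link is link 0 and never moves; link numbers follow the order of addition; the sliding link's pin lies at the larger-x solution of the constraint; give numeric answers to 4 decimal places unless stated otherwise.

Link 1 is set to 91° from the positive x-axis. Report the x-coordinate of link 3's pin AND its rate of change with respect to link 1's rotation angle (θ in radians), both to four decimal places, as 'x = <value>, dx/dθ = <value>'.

geometry: r = 59 mm, L = 260 mm, e = 7 mm
crank pin P = (r cos θ, r sin θ) = (-1.029692, 58.991014)
h = r sin θ − e = 58.991014 − 7 = 51.991014
x = r cos θ + √(L² − h²) = -1.029692 + 254.748767 = 253.719075
dx/dθ = −r sin θ − h·r cos θ/√(L² − h²) (θ in radians; h = 51.991014) = -58.780867

x = 253.7191, dx/dθ = -58.7809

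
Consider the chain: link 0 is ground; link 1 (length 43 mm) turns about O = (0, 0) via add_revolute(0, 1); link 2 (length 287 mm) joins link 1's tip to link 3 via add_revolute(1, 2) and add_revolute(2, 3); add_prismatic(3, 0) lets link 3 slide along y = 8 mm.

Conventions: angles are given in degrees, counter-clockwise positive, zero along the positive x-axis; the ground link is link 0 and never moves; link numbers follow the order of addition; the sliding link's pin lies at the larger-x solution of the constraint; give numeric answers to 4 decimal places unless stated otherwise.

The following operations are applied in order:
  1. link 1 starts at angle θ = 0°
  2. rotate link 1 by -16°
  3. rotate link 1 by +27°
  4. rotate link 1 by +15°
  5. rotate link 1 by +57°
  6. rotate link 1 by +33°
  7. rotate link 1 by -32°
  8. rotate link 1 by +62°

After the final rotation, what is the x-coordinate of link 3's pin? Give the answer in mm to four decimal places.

geometry: r = 43 mm, L = 287 mm, e = 8 mm; θ starts at 0°
rotate link 1 by -16°: θ ← 0° -16° = -16°
rotate link 1 by +27°: θ ← -16° +27° = 11°
rotate link 1 by +15°: θ ← 11° +15° = 26°
rotate link 1 by +57°: θ ← 26° +57° = 83°
rotate link 1 by +33°: θ ← 83° +33° = 116°
rotate link 1 by -32°: θ ← 116° -32° = 84°
rotate link 1 by +62°: θ ← 84° +62° = 146°
crank pin P = (r cos θ, r sin θ) = (-35.648616, 24.045295)
h = r sin θ − e = 24.045295 − 8 = 16.045295
x = r cos θ + √(L² − h²) = -35.648616 + 286.551127 = 250.902512

250.9025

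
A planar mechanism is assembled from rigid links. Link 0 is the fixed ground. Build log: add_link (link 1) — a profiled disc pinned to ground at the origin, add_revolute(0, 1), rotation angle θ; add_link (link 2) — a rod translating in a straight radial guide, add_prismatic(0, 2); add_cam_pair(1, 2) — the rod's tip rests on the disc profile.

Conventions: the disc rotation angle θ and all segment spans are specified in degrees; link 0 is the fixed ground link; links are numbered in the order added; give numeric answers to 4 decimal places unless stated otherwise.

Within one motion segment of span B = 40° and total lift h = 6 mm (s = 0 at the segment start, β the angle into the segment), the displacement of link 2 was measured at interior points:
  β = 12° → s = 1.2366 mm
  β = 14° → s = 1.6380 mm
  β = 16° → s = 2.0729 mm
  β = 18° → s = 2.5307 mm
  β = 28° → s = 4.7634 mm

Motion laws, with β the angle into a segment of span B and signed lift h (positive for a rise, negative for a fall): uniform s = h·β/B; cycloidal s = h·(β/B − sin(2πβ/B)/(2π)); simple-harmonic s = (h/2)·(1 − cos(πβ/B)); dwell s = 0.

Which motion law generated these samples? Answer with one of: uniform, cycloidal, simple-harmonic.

candidates at β/B = r: uniform s = h·r (linear in β); cycloidal s = h·(r − sin(2πr)/(2π)); simple-harmonic s = (h/2)(1 − cos(πr))
β=12°: printed 1.2366 | uniform 1.8000, cycloidal 0.8918, simple-harmonic 1.2366
β=14°: printed 1.6380 | uniform 2.1000, cycloidal 1.3274, simple-harmonic 1.6380
β=16°: printed 2.0729 | uniform 2.4000, cycloidal 1.8387, simple-harmonic 2.0729
β=18°: printed 2.5307 | uniform 2.7000, cycloidal 2.4049, simple-harmonic 2.5307
β=28°: printed 4.7634 | uniform 4.2000, cycloidal 5.1082, simple-harmonic 4.7634
only one law matches every sample → simple-harmonic

simple-harmonic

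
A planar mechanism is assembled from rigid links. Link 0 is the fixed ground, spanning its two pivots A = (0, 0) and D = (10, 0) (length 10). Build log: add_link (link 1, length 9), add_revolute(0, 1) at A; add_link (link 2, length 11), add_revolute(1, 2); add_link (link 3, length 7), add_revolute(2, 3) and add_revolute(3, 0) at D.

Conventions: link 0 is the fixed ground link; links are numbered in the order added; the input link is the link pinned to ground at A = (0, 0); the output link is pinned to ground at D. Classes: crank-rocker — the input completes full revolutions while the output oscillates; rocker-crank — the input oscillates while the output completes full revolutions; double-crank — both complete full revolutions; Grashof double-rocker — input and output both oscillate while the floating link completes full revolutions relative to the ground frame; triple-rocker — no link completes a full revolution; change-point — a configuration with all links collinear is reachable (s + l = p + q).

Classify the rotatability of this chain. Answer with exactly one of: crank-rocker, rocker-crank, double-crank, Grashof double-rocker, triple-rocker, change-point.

lengths: ground=10, input=9, coupler=11, output=7
sorted: s=7 (shortest), l=11 (longest), p+q=19
s + l = 18 vs p + q = 19
s + l < p + q (Grashof) with shortest = output link → rocker-crank

rocker-crank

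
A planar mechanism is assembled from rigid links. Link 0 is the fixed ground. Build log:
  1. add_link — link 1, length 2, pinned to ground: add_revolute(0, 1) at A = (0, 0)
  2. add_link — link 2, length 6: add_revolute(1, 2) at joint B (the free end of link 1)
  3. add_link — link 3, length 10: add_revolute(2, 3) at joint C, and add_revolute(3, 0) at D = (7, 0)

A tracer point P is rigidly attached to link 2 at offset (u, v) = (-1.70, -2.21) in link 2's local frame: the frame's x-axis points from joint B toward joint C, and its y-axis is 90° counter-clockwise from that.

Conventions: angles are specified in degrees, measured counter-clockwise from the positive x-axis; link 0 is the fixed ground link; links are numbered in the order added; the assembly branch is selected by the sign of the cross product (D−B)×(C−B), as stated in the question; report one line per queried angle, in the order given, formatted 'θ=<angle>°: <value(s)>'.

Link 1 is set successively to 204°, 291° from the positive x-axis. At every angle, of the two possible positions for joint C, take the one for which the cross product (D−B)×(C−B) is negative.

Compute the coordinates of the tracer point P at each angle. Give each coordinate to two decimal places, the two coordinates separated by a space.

A=(0,0), D=(7.00,0)
θ=204°: B = A + 2.00·(cos204°, sin204°) = (-1.8271, -0.8135)
θ=204°: |BD| = 8.8645
θ=204°: circle(B,6.00) ∩ circle(D,10.00): a=0.8223, h=5.9434
θ=204°:   candidates: C₊=(-1.5536,5.1803) cross=52.685; C₋=(-0.4628,-6.6563) cross=-52.685
θ=204°:   branch - wants cross < 0 → take C=(-0.4628,-6.6563) (cross=-52.685)
θ=204°: ex = (C−B)/|BC| = (0.2274,-0.9738); ey = (0.9738,0.2274)
θ=204°: P = B + -1.70·ex + -2.21·ey = (-4.3657,0.3395)
θ=291°: B = A + 2.00·(cos291°, sin291°) = (0.7167, -1.8672)
θ=291°: |BD| = 6.5548
θ=291°: circle(B,6.00) ∩ circle(D,10.00): a=-1.6045, h=5.7815
θ=291°:   candidates: C₊=(-2.4682,3.2178) cross=37.897; C₋=(0.8256,-7.8662) cross=-37.897
θ=291°:   branch - wants cross < 0 → take C=(0.8256,-7.8662) (cross=-37.897)
θ=291°: ex = (C−B)/|BC| = (0.0181,-0.9998); ey = (0.9998,0.0181)
θ=291°: P = B + -1.70·ex + -2.21·ey = (-1.5237,-0.2075)

θ=204°: -4.37 0.34
θ=291°: -1.52 -0.21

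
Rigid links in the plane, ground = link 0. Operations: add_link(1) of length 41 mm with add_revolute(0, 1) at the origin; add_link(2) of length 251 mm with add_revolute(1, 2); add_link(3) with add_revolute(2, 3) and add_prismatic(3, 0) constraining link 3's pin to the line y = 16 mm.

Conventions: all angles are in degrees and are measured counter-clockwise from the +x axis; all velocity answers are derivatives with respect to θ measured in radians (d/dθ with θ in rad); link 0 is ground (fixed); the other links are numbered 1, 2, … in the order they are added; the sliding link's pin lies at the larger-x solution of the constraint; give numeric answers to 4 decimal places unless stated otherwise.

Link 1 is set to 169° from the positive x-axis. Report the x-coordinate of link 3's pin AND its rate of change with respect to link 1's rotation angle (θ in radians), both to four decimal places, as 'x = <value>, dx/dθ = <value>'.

geometry: r = 41 mm, L = 251 mm, e = 16 mm
crank pin P = (r cos θ, r sin θ) = (-40.246715, 7.823169)
h = r sin θ − e = 7.823169 − 16 = -8.176831
x = r cos θ + √(L² − h²) = -40.246715 + 250.866776 = 210.620062
dx/dθ = −r sin θ − h·r cos θ/√(L² − h²) (θ in radians; h = -8.176831) = -9.134983

x = 210.6201, dx/dθ = -9.1350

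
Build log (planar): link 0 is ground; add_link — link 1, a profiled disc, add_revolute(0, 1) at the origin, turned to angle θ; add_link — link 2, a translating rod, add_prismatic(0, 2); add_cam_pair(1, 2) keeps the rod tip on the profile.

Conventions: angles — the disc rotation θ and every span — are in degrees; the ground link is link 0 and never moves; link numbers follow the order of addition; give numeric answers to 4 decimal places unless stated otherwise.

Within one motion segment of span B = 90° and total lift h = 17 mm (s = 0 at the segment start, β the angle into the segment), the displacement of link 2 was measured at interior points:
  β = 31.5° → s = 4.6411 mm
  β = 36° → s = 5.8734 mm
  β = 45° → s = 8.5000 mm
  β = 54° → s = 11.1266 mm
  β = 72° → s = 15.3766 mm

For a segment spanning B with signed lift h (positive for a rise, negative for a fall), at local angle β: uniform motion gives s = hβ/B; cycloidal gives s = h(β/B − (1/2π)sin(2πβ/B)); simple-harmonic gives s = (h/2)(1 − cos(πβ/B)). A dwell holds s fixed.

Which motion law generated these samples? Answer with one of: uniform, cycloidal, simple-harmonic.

candidates at β/B = r: uniform s = h·r (linear in β); cycloidal s = h·(r − sin(2πr)/(2π)); simple-harmonic s = (h/2)(1 − cos(πr))
β=31.5°: printed 4.6411 | uniform 5.9500, cycloidal 3.7611, simple-harmonic 4.6411
β=36°: printed 5.8734 | uniform 6.8000, cycloidal 5.2097, simple-harmonic 5.8734
β=45°: printed 8.5000 | uniform 8.5000, cycloidal 8.5000, simple-harmonic 8.5000
β=54°: printed 11.1266 | uniform 10.2000, cycloidal 11.7903, simple-harmonic 11.1266
β=72°: printed 15.3766 | uniform 13.6000, cycloidal 16.1732, simple-harmonic 15.3766
only one law matches every sample → simple-harmonic

simple-harmonic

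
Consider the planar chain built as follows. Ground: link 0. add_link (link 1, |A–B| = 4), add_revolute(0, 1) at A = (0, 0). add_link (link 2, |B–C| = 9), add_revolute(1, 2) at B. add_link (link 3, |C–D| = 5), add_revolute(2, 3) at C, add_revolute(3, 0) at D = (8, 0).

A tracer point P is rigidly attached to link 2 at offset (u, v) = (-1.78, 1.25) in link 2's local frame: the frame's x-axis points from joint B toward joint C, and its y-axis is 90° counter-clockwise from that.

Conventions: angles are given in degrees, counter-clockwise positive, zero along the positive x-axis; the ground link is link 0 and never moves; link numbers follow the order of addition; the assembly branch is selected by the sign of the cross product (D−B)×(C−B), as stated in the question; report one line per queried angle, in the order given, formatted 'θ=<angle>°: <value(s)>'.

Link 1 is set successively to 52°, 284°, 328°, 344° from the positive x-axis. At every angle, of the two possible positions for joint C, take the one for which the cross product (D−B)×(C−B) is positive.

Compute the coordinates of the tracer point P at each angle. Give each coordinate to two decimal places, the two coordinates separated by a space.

A=(0,0), D=(8.00,0)
θ=52°: B = A + 4.00·(cos52°, sin52°) = (2.4626, 3.1520)
θ=52°: |BD| = 6.3716
θ=52°: circle(B,9.00) ∩ circle(D,5.00): a=7.5803, h=4.8517
θ=52°:   candidates: C₊=(11.4505,3.6185) cross=30.913; C₋=(6.6503,-4.8144) cross=-30.913
θ=52°:   branch + wants cross > 0 → take C=(11.4505,3.6185) (cross=30.913)
θ=52°: ex = (C−B)/|BC| = (0.9987,0.0518); ey = (-0.0518,0.9987)
θ=52°: P = B + -1.78·ex + 1.25·ey = (0.6202,4.3081)
θ=284°: B = A + 4.00·(cos284°, sin284°) = (0.9677, -3.8812)
θ=284°: |BD| = 8.0322
θ=284°: circle(B,9.00) ∩ circle(D,5.00): a=7.5021, h=4.9718
θ=284°:   candidates: C₊=(5.1334,4.0967) cross=39.935; C₋=(9.9382,-4.6091) cross=-39.935
θ=284°:   branch + wants cross > 0 → take C=(5.1334,4.0967) (cross=39.935)
θ=284°: ex = (C−B)/|BC| = (0.4629,0.8864); ey = (-0.8864,0.4629)
θ=284°: P = B + -1.78·ex + 1.25·ey = (-0.9642,-4.8805)
θ=328°: B = A + 4.00·(cos328°, sin328°) = (3.3922, -2.1197)
θ=328°: |BD| = 5.0720
θ=328°: circle(B,9.00) ∩ circle(D,5.00): a=8.0565, h=4.0115
θ=328°:   candidates: C₊=(9.0349,4.8917) cross=20.346; C₋=(12.3879,-2.3971) cross=-20.346
θ=328°:   branch + wants cross > 0 → take C=(9.0349,4.8917) (cross=20.346)
θ=328°: ex = (C−B)/|BC| = (0.6270,0.7790); ey = (-0.7790,0.6270)
θ=328°: P = B + -1.78·ex + 1.25·ey = (1.3024,-2.7227)
θ=344°: B = A + 4.00·(cos344°, sin344°) = (3.8450, -1.1025)
θ=344°: |BD| = 4.2987
θ=344°: circle(B,9.00) ∩ circle(D,5.00): a=8.6629, h=2.4401
θ=344°:   candidates: C₊=(11.5923,3.4778) cross=10.490; C₋=(12.8440,-1.2392) cross=-10.490
θ=344°:   branch + wants cross > 0 → take C=(11.5923,3.4778) (cross=10.490)
θ=344°: ex = (C−B)/|BC| = (0.8608,0.5089); ey = (-0.5089,0.8608)
θ=344°: P = B + -1.78·ex + 1.25·ey = (1.6766,-0.9324)

θ=52°: 0.62 4.31
θ=284°: -0.96 -4.88
θ=328°: 1.30 -2.72
θ=344°: 1.68 -0.93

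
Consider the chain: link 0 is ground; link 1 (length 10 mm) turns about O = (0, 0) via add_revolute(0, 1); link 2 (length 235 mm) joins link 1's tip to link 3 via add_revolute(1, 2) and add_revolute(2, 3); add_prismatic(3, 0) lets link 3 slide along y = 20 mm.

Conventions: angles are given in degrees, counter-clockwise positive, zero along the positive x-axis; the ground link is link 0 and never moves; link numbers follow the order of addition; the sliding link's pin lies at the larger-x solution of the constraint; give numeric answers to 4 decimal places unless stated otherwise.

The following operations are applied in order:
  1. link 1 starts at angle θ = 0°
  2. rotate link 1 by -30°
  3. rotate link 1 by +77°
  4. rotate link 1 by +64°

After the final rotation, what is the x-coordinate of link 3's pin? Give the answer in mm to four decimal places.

geometry: r = 10 mm, L = 235 mm, e = 20 mm; θ starts at 0°
rotate link 1 by -30°: θ ← 0° -30° = -30°
rotate link 1 by +77°: θ ← -30° +77° = 47°
rotate link 1 by +64°: θ ← 47° +64° = 111°
crank pin P = (r cos θ, r sin θ) = (-3.583679, 9.335804)
h = r sin θ − e = 9.335804 − 20 = -10.664196
x = r cos θ + √(L² − h²) = -3.583679 + 234.757907 = 231.174228

231.1742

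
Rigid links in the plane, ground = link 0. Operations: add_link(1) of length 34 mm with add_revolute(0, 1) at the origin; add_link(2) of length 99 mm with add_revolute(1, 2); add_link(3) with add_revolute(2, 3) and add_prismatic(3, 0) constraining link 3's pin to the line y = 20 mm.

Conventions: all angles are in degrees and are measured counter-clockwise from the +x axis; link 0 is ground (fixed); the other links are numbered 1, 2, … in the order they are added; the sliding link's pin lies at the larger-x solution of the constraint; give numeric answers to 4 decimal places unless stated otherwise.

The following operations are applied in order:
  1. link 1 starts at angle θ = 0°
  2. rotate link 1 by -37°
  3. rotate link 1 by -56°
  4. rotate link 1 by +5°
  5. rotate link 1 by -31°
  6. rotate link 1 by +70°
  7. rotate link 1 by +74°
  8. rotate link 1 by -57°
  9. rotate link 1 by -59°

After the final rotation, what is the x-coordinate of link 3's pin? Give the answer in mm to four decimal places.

geometry: r = 34 mm, L = 99 mm, e = 20 mm; θ starts at 0°
rotate link 1 by -37°: θ ← 0° -37° = -37°
rotate link 1 by -56°: θ ← -37° -56° = -93°
rotate link 1 by +5°: θ ← -93° +5° = -88°
rotate link 1 by -31°: θ ← -88° -31° = -119°
rotate link 1 by +70°: θ ← -119° +70° = -49°
rotate link 1 by +74°: θ ← -49° +74° = 25°
rotate link 1 by -57°: θ ← 25° -57° = -32°
rotate link 1 by -59°: θ ← -32° -59° = -91°
crank pin P = (r cos θ, r sin θ) = (-0.593382, -33.994822)
h = r sin θ − e = -33.994822 − 20 = -53.994822
x = r cos θ + √(L² − h²) = -0.593382 + 82.979270 = 82.385888

82.3859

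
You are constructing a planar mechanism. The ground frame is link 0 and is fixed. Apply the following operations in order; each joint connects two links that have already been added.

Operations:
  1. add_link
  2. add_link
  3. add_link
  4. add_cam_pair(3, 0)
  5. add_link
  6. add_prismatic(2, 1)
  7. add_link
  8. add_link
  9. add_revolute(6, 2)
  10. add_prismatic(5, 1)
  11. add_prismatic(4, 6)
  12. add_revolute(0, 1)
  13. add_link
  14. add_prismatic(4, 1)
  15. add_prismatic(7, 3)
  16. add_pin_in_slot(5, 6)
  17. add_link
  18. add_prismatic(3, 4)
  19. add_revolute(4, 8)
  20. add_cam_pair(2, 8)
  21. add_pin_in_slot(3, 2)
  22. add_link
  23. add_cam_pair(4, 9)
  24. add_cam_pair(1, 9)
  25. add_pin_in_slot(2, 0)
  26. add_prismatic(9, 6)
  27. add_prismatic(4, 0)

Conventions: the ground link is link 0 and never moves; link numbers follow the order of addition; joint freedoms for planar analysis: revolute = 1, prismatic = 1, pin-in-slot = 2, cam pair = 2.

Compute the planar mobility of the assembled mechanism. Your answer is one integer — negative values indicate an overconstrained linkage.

(L,J1,J2)=(1,0,0); link0 fixed
link1: (2,0,0)
link2: (3,0,0)
link3: (4,0,0)
C 3-0 [J2]: (4,0,1)
link4: (5,0,1)
P 2-1 [J1]: (5,1,1)
link5: (6,1,1)
link6: (7,1,1)
R 6-2 [J1]: (7,2,1)
P 5-1 [J1]: (7,3,1)
P 4-6 [J1]: (7,4,1)
R 0-1 [J1]: (7,5,1)
link7: (8,5,1)
P 4-1 [J1]: (8,6,1)
P 7-3 [J1]: (8,7,1)
PS 5-6 [J2]: (8,7,2)
link8: (9,7,2)
P 3-4 [J1]: (9,8,2)
R 4-8 [J1]: (9,9,2)
C 2-8 [J2]: (9,9,3)
PS 3-2 [J2]: (9,9,4)
link9: (10,9,4)
C 4-9 [J2]: (10,9,5)
C 1-9 [J2]: (10,9,6)
PS 2-0 [J2]: (10,9,7)
P 9-6 [J1]: (10,10,7)
P 4-0 [J1]: (10,11,7)
Grübler: 3·9 − 2·11 − 7 = -2

M = -2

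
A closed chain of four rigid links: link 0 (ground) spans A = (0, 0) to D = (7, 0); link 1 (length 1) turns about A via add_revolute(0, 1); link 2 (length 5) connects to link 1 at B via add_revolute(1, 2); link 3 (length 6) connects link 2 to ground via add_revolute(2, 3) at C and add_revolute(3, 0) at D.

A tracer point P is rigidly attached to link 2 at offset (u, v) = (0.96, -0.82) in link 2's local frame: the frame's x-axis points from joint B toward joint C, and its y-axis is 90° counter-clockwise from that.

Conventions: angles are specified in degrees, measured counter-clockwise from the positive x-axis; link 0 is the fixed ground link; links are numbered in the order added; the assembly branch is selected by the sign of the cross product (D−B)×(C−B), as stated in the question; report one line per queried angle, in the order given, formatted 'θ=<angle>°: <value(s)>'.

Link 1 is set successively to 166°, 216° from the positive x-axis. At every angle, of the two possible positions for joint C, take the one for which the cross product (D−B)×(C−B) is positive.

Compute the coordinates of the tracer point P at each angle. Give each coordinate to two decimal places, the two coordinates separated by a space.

A=(0,0), D=(7.00,0)
θ=166°: B = A + 1.00·(cos166°, sin166°) = (-0.9703, 0.2419)
θ=166°: |BD| = 7.9740
θ=166°: circle(B,5.00) ∩ circle(D,6.00): a=3.2972, h=3.7588
θ=166°:   candidates: C₊=(2.4395,3.8989) cross=29.972; C₋=(2.2114,-3.6151) cross=-29.972
θ=166°:   branch + wants cross > 0 → take C=(2.4395,3.8989) (cross=29.972)
θ=166°: ex = (C−B)/|BC| = (0.6820,0.7314); ey = (-0.7314,0.6820)
θ=166°: P = B + 0.96·ex + -0.82·ey = (0.2841,0.3849)
θ=216°: B = A + 1.00·(cos216°, sin216°) = (-0.8090, -0.5878)
θ=216°: |BD| = 7.8311
θ=216°: circle(B,5.00) ∩ circle(D,6.00): a=3.2132, h=3.8308
θ=216°:   candidates: C₊=(2.1076,3.4734) cross=30.000; C₋=(2.6827,-4.1666) cross=-30.000
θ=216°:   branch + wants cross > 0 → take C=(2.1076,3.4734) (cross=30.000)
θ=216°: ex = (C−B)/|BC| = (0.5833,0.8122); ey = (-0.8122,0.5833)
θ=216°: P = B + 0.96·ex + -0.82·ey = (0.4170,-0.2864)

θ=166°: 0.28 0.38
θ=216°: 0.42 -0.29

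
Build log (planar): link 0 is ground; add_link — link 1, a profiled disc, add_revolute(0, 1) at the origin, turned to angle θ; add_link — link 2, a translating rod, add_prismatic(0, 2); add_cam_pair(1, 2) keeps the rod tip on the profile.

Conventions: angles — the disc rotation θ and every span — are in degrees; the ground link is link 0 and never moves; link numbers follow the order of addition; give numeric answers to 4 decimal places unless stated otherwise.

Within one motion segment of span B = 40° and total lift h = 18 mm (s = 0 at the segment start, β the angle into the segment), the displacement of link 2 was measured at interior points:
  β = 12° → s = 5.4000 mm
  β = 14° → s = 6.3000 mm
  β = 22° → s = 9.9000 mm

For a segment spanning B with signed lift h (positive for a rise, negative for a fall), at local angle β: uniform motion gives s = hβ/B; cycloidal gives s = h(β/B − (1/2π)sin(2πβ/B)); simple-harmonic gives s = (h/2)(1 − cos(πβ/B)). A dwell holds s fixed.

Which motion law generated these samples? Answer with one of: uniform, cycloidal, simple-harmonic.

candidates at β/B = r: uniform s = h·r (linear in β); cycloidal s = h·(r − sin(2πr)/(2π)); simple-harmonic s = (h/2)(1 − cos(πr))
β=12°: printed 5.4000 | uniform 5.4000, cycloidal 2.6754, simple-harmonic 3.7099
β=14°: printed 6.3000 | uniform 6.3000, cycloidal 3.9823, simple-harmonic 4.9141
β=22°: printed 9.9000 | uniform 9.9000, cycloidal 10.7853, simple-harmonic 10.4079
only one law matches every sample → uniform

uniform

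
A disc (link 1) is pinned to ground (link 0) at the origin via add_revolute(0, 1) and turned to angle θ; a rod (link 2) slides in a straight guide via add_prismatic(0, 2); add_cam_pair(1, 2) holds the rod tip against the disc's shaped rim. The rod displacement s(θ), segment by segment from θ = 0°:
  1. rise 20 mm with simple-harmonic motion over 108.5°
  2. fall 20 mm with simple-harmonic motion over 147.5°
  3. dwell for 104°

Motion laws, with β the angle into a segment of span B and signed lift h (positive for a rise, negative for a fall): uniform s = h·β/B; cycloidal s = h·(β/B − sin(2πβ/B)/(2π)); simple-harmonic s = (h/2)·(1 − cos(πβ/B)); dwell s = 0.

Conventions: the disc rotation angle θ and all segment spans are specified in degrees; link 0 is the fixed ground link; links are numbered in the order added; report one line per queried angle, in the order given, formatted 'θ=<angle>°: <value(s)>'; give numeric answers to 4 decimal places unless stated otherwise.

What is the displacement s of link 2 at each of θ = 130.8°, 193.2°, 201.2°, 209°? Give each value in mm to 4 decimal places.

segment 1 (0° to 108.5°, simple-harmonic, h = 20) is passed completely: s = 0.0000 + (20) = 20.0000
θ = 130.8° falls in segment 2 (108.5° to 256°, simple-harmonic, h = -20): β = 130.8 − 108.5 = 22.3°, B = 147.5°; Δs = -20/2·(1 − cos(π·0.1512)) = -1.1069; s = 20.0000 − 1.1069 = 18.8931
θ = 193.2° falls in segment 2 (108.5° to 256°, simple-harmonic, h = -20): β = 193.2 − 108.5 = 84.7°, B = 147.5°; Δs = -20/2·(1 − cos(π·0.5742)) = -12.3111; s = 20.0000 − 12.3111 = 7.6889
θ = 201.2° falls in segment 2 (108.5° to 256°, simple-harmonic, h = -20): β = 201.2 − 108.5 = 92.7°, B = 147.5°; Δs = -20/2·(1 − cos(π·0.6285)) = -13.9275; s = 20.0000 − 13.9275 = 6.0725
θ = 209° falls in segment 2 (108.5° to 256°, simple-harmonic, h = -20): β = 209 − 108.5 = 100.5°, B = 147.5°; Δs = -20/2·(1 − cos(π·0.6814)) = -15.3942; s = 20.0000 − 15.3942 = 4.6058

θ=130.8°: 18.8931
θ=193.2°: 7.6889
θ=201.2°: 6.0725
θ=209°: 4.6058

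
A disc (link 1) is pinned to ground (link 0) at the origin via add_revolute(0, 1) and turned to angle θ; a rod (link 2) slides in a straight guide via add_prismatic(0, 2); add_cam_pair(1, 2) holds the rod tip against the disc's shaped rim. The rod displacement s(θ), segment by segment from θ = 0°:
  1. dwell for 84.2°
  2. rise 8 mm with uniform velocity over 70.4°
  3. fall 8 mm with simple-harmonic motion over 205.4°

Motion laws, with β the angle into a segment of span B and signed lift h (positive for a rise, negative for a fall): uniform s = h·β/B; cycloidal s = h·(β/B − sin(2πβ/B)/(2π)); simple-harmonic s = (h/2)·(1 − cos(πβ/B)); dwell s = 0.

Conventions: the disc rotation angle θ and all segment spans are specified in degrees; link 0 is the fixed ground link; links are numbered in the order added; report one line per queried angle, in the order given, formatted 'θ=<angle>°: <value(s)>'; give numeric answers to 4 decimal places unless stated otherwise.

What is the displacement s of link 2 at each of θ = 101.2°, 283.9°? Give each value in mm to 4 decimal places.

segment 1 (0° to 84.2°, dwell): s unchanged at 0.0000
θ = 101.2° falls in segment 2 (84.2° to 154.6°, uniform, h = 8): β = 101.2 − 84.2 = 17°, B = 70.4°; Δs = 8·17/70.4 = 1.9318; s = 0.0000 + 1.9318 = 1.9318
segment 2 (84.2° to 154.6°, uniform, h = 8) is passed completely: s = 0.0000 + (8) = 8.0000
θ = 283.9° falls in segment 3 (154.6° to 360°, simple-harmonic, h = -8): β = 283.9 − 154.6 = 129.3°, B = 205.4°; Δs = -8/2·(1 − cos(π·0.6295)) = -5.5829; s = 8.0000 − 5.5829 = 2.4171

θ=101.2°: 1.9318
θ=283.9°: 2.4171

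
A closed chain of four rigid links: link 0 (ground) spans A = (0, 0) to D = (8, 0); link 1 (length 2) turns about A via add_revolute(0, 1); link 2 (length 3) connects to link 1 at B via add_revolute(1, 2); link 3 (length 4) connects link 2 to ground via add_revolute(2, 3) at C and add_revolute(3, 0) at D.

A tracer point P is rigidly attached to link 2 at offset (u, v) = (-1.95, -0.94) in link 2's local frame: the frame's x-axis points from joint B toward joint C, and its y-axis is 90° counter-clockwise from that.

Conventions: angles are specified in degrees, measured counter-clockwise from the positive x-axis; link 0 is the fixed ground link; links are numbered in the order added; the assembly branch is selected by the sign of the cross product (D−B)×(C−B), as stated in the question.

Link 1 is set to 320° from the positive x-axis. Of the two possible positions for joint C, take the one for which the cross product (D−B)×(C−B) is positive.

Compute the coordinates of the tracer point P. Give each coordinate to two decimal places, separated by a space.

A=(0,0), D=(8.00,0)
B = A + 2.00·(cos320°, sin320°) = (1.5321, -1.2856)
|BD| = 6.5944
circle(B,3.00) ∩ circle(D,4.00): a=2.7665, h=1.1605
  candidates: C₊=(4.0192,0.3919) cross=7.653; C₋=(4.4717,-1.8844) cross=-7.653
  branch + wants cross > 0 → take C=(4.0192,0.3919) (cross=7.653)
ex = (C−B)/|BC| = (0.8291,0.5592); ey = (-0.5592,0.8291)
P = B + -1.95·ex + -0.94·ey = (0.4411,-3.1553)

0.44 -3.16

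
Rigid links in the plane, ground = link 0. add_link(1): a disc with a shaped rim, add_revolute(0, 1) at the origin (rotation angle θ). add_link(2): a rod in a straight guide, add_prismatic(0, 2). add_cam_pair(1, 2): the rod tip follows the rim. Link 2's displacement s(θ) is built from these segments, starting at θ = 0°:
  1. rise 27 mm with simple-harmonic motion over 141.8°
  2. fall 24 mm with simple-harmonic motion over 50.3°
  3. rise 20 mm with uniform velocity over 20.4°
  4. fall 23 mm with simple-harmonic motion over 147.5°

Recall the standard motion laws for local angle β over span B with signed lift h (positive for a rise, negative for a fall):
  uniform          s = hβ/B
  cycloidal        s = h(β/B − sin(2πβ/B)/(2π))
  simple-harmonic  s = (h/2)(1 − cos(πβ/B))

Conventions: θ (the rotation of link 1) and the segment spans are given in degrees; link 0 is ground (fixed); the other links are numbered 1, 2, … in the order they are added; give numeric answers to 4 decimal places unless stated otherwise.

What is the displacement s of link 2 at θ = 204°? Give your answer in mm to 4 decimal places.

segment 1 (0° to 141.8°, simple-harmonic, h = 27) is passed completely: s = 0.0000 + (27) = 27.0000
segment 2 (141.8° to 192.1°, simple-harmonic, h = -24) is passed completely: s = 27.0000 + (-24) = 3.0000
θ = 204° falls in segment 3 (192.1° to 212.5°, uniform, h = 20): β = 204 − 192.1 = 11.9°, B = 20.4°; Δs = 20·11.9/20.4 = 11.6667; s = 3.0000 + 11.6667 = 14.6667

14.6667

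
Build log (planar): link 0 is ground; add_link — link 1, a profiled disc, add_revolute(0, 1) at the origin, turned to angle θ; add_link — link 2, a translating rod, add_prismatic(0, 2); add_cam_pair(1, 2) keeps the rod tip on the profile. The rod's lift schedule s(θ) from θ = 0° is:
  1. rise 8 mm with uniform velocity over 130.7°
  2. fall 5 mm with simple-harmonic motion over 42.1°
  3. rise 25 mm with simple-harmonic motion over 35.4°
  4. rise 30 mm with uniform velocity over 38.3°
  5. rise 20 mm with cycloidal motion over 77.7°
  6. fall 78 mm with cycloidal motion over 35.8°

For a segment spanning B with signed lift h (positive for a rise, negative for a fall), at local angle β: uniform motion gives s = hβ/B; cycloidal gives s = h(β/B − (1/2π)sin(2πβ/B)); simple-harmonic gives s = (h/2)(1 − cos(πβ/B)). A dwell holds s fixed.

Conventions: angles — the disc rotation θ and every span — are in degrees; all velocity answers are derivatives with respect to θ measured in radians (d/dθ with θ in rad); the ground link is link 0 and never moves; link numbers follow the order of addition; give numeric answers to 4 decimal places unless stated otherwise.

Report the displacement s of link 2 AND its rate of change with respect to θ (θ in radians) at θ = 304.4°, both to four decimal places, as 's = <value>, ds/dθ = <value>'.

seg 1 [0°–130.7°] uniform, h=8: full span → s += 8 → s = 8.0000
seg 2 [130.7°–172.8°] simple-harmonic, h=-5: full span → s += -5 → s = 3.0000
seg 3 [172.8°–208.2°] simple-harmonic, h=25: full span → s += 25 → s = 28.0000
seg 4 [208.2°–246.5°] uniform, h=30: full span → s += 30 → s = 58.0000
seg 5 [246.5°–324.2°] cycloidal, h=20: θ=304.4° here. β=57.9, B=77.7. 20·(0.7452 − sin(2π·0.7452)/(2π)) = 18.0851 → s = 76.0851
velocity in seg [246.5°–324.2°] (cycloidal), θ in radians: β = 57.9° = 1.0105 rad, B = 77.7° = 1.3561 rad; ds/dθ = (h/B)(1 − cos(2πβ/B)) = (20/1.3561)(1 − cos(2π·0.7452)) = 15.195100 mm/rad

s = 76.0851, ds/dθ = 15.1951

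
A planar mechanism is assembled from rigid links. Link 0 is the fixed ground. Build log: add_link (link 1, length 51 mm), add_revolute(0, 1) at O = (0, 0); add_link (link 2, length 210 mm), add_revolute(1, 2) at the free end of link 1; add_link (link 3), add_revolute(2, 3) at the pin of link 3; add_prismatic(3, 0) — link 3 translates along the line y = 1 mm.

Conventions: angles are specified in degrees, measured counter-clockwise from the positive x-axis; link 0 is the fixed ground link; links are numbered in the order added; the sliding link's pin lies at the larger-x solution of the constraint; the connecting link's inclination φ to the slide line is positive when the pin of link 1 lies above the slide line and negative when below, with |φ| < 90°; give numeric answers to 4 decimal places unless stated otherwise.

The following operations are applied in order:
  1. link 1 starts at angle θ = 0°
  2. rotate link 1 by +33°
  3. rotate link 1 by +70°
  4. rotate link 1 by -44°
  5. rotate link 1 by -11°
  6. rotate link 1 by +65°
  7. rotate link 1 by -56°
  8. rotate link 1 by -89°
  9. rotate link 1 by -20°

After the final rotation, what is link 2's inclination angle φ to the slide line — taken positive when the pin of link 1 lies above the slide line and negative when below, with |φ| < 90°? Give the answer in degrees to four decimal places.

geometry: r = 51 mm, L = 210 mm, e = 1 mm; θ starts at 0°
rotate link 1 by +33°: θ ← 0° +33° = 33°
rotate link 1 by +70°: θ ← 33° +70° = 103°
rotate link 1 by -44°: θ ← 103° -44° = 59°
rotate link 1 by -11°: θ ← 59° -11° = 48°
rotate link 1 by +65°: θ ← 48° +65° = 113°
rotate link 1 by -56°: θ ← 113° -56° = 57°
rotate link 1 by -89°: θ ← 57° -89° = -32°
rotate link 1 by -20°: θ ← -32° -20° = -52°
h = r sin θ − e = -40.188548 − 1 = -41.188548
sin φ = h / L = -41.188548 / 210 = -0.19613594
φ = arcsin(-0.19613594) = -11.311090°

-11.3111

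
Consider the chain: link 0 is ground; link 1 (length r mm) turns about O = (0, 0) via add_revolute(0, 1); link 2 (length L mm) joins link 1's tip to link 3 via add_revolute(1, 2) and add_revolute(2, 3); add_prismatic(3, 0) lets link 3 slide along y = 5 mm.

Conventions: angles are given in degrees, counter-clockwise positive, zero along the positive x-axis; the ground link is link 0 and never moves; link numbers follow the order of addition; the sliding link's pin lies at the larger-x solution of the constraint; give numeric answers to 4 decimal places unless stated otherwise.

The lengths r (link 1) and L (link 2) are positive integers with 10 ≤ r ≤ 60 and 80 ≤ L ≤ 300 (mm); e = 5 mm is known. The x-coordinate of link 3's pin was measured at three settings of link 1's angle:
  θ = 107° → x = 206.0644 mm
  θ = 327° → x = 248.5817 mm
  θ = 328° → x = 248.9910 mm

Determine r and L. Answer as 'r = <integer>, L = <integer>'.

constraint per measurement: (x − r cos θ)² + (r sin θ − e)² = L²
subtracting the θ₁ and θ₂ equations cancels the r² and L² terms:
r = (x₁² − x₂²) / (2[(x₁cos θ₁ + e sin θ₁) − (x₂cos θ₂ + e sin θ₂)]) = 37.0000 → r = 37
L² = (x₁ − r cos θ₁)² + (r sin θ₁ − e)² = 47961.0118 → L = 219.0000 → L = 219
check at θ₃=328°: x = 248.9910 (printed 248.9910) ✓

r = 37, L = 219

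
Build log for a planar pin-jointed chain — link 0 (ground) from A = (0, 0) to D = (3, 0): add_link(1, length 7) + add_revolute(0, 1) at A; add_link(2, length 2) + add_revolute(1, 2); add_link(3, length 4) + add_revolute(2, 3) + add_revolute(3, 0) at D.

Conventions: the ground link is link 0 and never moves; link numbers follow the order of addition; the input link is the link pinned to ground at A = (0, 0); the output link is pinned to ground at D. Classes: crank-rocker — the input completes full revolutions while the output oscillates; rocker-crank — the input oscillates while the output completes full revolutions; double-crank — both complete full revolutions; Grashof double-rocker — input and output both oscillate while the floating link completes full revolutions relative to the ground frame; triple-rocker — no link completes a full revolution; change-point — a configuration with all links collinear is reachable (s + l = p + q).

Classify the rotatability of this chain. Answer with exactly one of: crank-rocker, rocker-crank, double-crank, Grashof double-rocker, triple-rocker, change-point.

lengths: ground=3, input=7, coupler=2, output=4
sorted: s=2 (shortest), l=7 (longest), p+q=7
s + l = 9 vs p + q = 7
s + l > p + q → non-Grashof → no link fully rotates → triple-rocker

triple-rocker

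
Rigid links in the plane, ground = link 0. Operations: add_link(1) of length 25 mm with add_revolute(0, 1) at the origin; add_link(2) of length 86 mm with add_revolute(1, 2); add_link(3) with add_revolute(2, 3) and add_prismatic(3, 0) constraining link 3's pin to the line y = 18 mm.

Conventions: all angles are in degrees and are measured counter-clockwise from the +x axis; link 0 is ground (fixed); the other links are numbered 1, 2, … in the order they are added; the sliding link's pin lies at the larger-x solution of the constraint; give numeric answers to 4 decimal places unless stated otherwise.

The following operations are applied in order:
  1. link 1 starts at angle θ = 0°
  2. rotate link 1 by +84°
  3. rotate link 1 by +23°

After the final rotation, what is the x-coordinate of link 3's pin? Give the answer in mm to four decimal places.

geometry: r = 25 mm, L = 86 mm, e = 18 mm; θ starts at 0°
rotate link 1 by +84°: θ ← 0° +84° = 84°
rotate link 1 by +23°: θ ← 84° +23° = 107°
crank pin P = (r cos θ, r sin θ) = (-7.309293, 23.907619)
h = r sin θ − e = 23.907619 − 18 = 5.907619
x = r cos θ + √(L² − h²) = -7.309293 + 85.796853 = 78.487561

78.4876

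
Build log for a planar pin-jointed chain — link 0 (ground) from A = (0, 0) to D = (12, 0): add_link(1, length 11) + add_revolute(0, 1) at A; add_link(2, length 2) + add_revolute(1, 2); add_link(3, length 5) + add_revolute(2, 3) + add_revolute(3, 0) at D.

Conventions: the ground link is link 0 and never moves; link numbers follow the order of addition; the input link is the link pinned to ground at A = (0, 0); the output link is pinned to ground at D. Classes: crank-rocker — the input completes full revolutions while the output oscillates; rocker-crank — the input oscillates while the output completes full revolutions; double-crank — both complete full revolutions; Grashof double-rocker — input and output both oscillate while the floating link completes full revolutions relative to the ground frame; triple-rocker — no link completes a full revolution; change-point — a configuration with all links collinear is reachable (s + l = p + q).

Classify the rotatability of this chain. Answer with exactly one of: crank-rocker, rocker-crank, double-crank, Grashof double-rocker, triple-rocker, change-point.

lengths: ground=12, input=11, coupler=2, output=5
sorted: s=2 (shortest), l=12 (longest), p+q=16
s + l = 14 vs p + q = 16
s + l < p + q (Grashof) with shortest = coupler link → Grashof double-rocker

Grashof double-rocker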